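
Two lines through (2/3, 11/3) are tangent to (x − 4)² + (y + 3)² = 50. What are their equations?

Write the tangent as mx − y + (11/3 − m·(2/3)) = 0 and set its distance from the centre to 5√2:
(10/3m − (−20/3))² = 50(m² + 1)
7m² − 8m + 1 = 0, so m = 1 or m = 1/7.
Through (2/3, 11/3) these give x − y = −3 and x − 7y = −25.

x − y = −3 and x − 7y = −25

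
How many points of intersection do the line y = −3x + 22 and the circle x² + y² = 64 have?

Centre (0, 0), r² = 64. Distance² from centre to line = (−22)²/10 = 242/5.
Since d² < r², the line cuts the circle twice.

2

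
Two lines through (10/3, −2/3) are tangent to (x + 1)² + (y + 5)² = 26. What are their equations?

x + 5y = 0 and 5x + y = 16

A line y − (−2/3) = m(x − (10/3)) is tangent when its distance from (−1, −5) is √26:
[m·(−13/3) − (−13/3)]² = 26(m² + 1)
5m² + 26m + 5 = 0, so m = −1/5 or m = −5.
With m = −1/5: x + 5y = 0. With m = −5: 5x + y = 16.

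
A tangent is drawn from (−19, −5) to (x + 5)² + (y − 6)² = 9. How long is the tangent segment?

2√77

Centre (−5, 6), r² = 9. |PO|² = (−14)² + (−11)² = 317.
The tangent meets the radius at right angles, so tangent² = |PO|² − r² = 317 − 9 = 308.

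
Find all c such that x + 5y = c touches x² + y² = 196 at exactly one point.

c = ±14√26

For a tangent, require d(centre, line) = r = 14.
|1·0 + 5·0 − c| / √26 = 14
|c| = 14√26.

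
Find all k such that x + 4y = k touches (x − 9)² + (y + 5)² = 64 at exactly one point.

For a tangent, require d(centre, line) = r = 8.
|1·9 + 4·(−5) − k| / √17 = 8
|k − (−11)| = 8√17.

k = −11 ± 8√17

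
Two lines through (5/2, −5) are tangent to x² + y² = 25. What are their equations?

y = −5 and 4x − 3y = 25

A line y − (−5) = m(x − (5/2)) is tangent when its distance from (0, 0) is 5:
(−5/2m − (5))² = 25(m² + 1)
3m² − 4m = 0, so m = 0 or m = 4/3.
With m = 0: y = −5. With m = 4/3: 4x − 3y = 25.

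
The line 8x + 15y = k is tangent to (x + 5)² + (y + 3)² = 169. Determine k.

For a tangent, require d(centre, line) = r = 13.
|8·(−5) + 15·(−3) − k| / √289 = 13
|k − (−85)| = 13·17, so k = 136 or k = −306.

k = −306 or k = 136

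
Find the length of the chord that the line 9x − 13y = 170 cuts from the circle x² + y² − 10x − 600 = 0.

15√10

Centre (5, 0), r² = 625. Perpendicular distance d from centre to line = |−125| / √250 = 125/√250.
Half the chord is √(r² − d²) = √(1125/2), so the full chord is 15√10.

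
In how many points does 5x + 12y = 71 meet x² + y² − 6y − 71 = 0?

Centre (0, 3), r² = 80. Distance² from centre to line = (−35)²/169 = 1225/169.
Since d² < r², the line cuts the circle twice.

2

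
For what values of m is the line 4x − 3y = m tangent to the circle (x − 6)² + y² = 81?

m = −21 or m = 69

Tangency holds when the distance from the centre (6, 0) to the line equals the radius 9:
|4·6 − 3·0 − m| / √25 = 9
|m − (24)| = 9·5, so m = 69 or m = −21.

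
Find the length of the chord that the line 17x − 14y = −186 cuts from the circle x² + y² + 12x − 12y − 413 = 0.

From the line, y = (186 + 17x)/14. Substituting:
485x² + 5820x − 77600 = 0  ⟹  x² + 12x − 160 = 0
x = 8 or x = −20, giving (8, 23) and (−20, −11).
Chord length = distance between (8, 23) and (−20, −11) = √1940 = 2√485.

2√485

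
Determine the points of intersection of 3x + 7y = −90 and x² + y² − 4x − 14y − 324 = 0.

Express y = (−90 − 3x)/7 and substitute into the circle:
58x² + 638x + 1044 = 0  ⟹  x² + 11x + 18 = 0
x = −2 or x = −9, giving (−2, −12) and (−9, −9).

(−9, −9) and (−2, −12)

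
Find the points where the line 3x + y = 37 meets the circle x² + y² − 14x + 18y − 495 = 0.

(7, 16) and (22, −29)

Express y = −3x + 37 and substitute into the circle:
10x² − 290x + 1540 = 0  ⟹  x² − 29x + 154 = 0
x = 22 or x = 7, giving (22, −29) and (7, 16).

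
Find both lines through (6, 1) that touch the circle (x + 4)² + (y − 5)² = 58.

7x + 3y = 45 and 3x − 7y = 11

Let a tangent through (6, 1) have slope m. Its distance from (−4, 5) must equal √58:
(−10m − (4))² = 58(m² + 1)
21m² + 40m − 21 = 0, so m = −7/3 or m = 3/7.
With m = −7/3: 7x + 3y = 45. With m = 3/7: 3x − 7y = 11.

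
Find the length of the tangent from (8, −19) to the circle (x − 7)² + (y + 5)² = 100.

Centre (7, −5), r² = 100. |PO|² = (1)² + (−14)² = 197.
The tangent meets the radius at right angles, so tangent² = |PO|² − r² = 197 − 100 = 97.

√97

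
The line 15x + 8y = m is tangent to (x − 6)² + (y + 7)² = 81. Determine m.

For a tangent, require d(centre, line) = r = 9.
|15·6 + 8·(−7) − m| / √289 = 9
|m − (34)| = 9·17, so m = 187 or m = −119.

m = −119 or m = 187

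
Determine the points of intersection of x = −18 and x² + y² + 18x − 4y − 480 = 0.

(−18, −20) and (−18, 24)

The line gives x = −18. Substituting into the circle:
y² − 4y − 480 = 0
y = 24 or y = −20, giving (−18, 24) and (−18, −20).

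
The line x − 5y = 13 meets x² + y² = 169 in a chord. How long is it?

From the line, y = (−13 + x)/5. Substituting:
26x² − 26x − 4056 = 0  ⟹  x² − x − 156 = 0
x = 13 or x = −12, giving (13, 0) and (−12, −5).
|(13, 0) − (−12, −5)| = √((25)² + (5)²) = 5√26.

5√26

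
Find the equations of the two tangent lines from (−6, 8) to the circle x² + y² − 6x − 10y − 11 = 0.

2x + y = −4 and x − 2y = −22

Write the tangent as mx − y + (8 − m·(−6)) = 0 and set its distance from the centre to 3√5:
(9m − (−3))² = 45(m² + 1)
2m² + 3m − 2 = 0, so m = −2 or m = 1/2.
With m = −2: 2x + y = −4. With m = 1/2: x − 2y = −22.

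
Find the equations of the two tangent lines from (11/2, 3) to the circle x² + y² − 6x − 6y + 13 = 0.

A line y − (3) = m(x − (11/2)) is tangent when its distance from (3, 3) is √5:
[m·(−5/2) − (0)]² = 5(m² + 1)
m² − 4 = 0, so m = −2 or m = 2.
With m = −2: 2x + y = 14. With m = 2: 2x − y = 8.

2x + y = 14 and 2x − y = 8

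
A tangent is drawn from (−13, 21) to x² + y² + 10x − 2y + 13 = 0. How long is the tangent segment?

With centre O = (−5, 1), |OP|² = 464 and r² = 13.
By the tangent–radius right angle, tangent length = √(|PO|² − r²) = √451.

√451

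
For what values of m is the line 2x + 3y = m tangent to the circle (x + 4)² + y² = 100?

m = −8 ± 10√13

For a tangent, require d(centre, line) = r = 10.
|2·(−4) + 3·0 − m| / √13 = 10
|m − (−8)| = 10√13.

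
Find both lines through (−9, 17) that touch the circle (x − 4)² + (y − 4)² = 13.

A line y − (17) = m(x − (−9)) is tangent when its distance from (4, 4) is √13:
(13m − (−13))² = 13(m² + 1)
6m² + 13m + 6 = 0, so m = −3/2 or m = −2/3.
Through (−9, 17) these give 3x + 2y = 7 and 2x + 3y = 33.

3x + 2y = 7 and 2x + 3y = 33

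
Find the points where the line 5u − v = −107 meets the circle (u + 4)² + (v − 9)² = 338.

Express v = 5u + 107 and substitute into the circle:
26u² + 988u + 9282 = 0  ⟹  u² + 38u + 357 = 0
u = −17 or u = −21, giving (−17, 22) and (−21, 2).

(−21, 2) and (−17, 22)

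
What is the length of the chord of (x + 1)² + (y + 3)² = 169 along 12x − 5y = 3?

26

Express y = (−3 + 12x)/5 and substitute into the circle:
169x² + 338x − 4056 = 0  ⟹  x² + 2x − 24 = 0
x = 4 or x = −6, giving (4, 9) and (−6, −15).
Chord length = distance between (4, 9) and (−6, −15) = √676 = 26.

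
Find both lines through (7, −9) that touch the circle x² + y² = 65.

8x − y = 65 and x + 8y = −65

Let a tangent through (7, −9) have slope m. Its distance from (0, 0) must equal √65:
(−7m − (9))² = 65(m² + 1)
8m² − 63m − 8 = 0, so m = 8 or m = −1/8.
With m = 8: 8x − y = 65. With m = −1/8: x + 8y = −65.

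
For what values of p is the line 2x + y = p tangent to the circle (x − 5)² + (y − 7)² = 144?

p = 17 ± 12√5

Tangency holds when the distance from the centre (5, 7) to the line equals the radius 12:
|2·5 + 1·7 − p| / √5 = 12
|p − (17)| = 12√5.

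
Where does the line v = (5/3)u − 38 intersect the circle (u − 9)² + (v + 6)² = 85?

(15, −13) and (18, −8)

From the line, v = (−114 + 5u)/3. Substituting:
34u² − 1122u + 9180 = 0  ⟹  u² − 33u + 270 = 0
u = 18 or u = 15, giving (18, −8) and (15, −13).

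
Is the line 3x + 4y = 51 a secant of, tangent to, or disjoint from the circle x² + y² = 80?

Substituting the line into the circle gives 25x² − 306x + 1321 = 0.
Δ = 93636 − 132100 = −38464.
No real roots: the line does not meet the circle.

disjoint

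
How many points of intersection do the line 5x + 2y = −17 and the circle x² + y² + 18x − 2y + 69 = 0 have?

Substituting the line into the circle gives 29x² + 262x + 633 = 0.
Discriminant = (262)² − 4·29·(633) = −4784 < 0.
No real roots: the line does not meet the circle.

0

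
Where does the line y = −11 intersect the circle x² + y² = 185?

Express y = −11 and substitute into the circle:
x² − 64 = 0
x = 8 or x = −8, giving (8, −11) and (−8, −11).

(−8, −11) and (8, −11)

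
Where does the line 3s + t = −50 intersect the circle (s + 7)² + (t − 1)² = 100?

Express t = −3s − 50 and substitute into the circle:
10s² + 320s + 2550 = 0  ⟹  s² + 32s + 255 = 0
s = −15 or s = −17, giving (−15, −5) and (−17, 1).

(−17, 1) and (−15, −5)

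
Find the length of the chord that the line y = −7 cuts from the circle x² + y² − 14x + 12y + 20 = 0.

16

Express y = −7 and substitute into the circle:
x² − 14x − 15 = 0
x = 15 or x = −1, giving (15, −7) and (−1, −7).
Chord length = distance between (15, −7) and (−1, −7) = √256 = 16.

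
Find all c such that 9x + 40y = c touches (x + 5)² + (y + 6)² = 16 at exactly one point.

The line touches the circle iff its distance from (−5, −6) is 4:
|9·(−5) + 40·(−6) − c| / √1681 = 4
|c − (−285)| = 4·41, so c = −121 or c = −449.

c = −449 or c = −121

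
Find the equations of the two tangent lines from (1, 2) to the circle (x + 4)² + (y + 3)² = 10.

3x − y = 1 and x − 3y = −5

A line y − (2) = m(x − (1)) is tangent when its distance from (−4, −3) is √10:
[m·(−5) − (−5)]² = 10(m² + 1)
3m² − 10m + 3 = 0, so m = 3 or m = 1/3.
Through (1, 2) these give 3x − y = 1 and x − 3y = −5.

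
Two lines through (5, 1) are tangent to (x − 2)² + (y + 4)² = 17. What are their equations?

4x + y = 21 and x − 4y = 1

Write the tangent as mx − y + (1 − m·(5)) = 0 and set its distance from the centre to √17:
(−3m − (−5))² = 17(m² + 1)
4m² + 15m − 4 = 0, so m = −4 or m = 1/4.
With m = −4: 4x + y = 21. With m = 1/4: x − 4y = 1.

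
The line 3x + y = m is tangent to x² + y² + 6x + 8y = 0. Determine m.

Tangency holds when the distance from the centre (−3, −4) to the line equals the radius 5:
|3·(−3) + 1·(−4) − m| / √10 = 5
|m − (−13)| = 5√10.

m = −13 ± 5√10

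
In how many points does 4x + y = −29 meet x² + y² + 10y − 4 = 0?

d² = (4·0 + 1·(−5) − (−29))²/17 = 576/17; r² = 29.
Since d² > r², the line lies outside the circle.

0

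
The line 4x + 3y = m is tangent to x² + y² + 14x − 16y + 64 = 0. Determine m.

The line touches the circle iff its distance from (−7, 8) is 7:
|4·(−7) + 3·8 − m| / √25 = 7
|m − (−4)| = 7·5, so m = 31 or m = −39.

m = −39 or m = 31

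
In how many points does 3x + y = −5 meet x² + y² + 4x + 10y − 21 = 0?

Substituting the line into the circle gives 10x² + 4x − 46 = 0.
Δ = 16 − (−1840) = 1856.
Two real roots: the line is a secant.

2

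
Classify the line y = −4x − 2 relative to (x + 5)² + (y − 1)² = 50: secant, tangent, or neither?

secant

Centre (−5, 1), r² = 50. Distance² from centre to line = (−17)²/17 = 17.
Since d² < r², the line cuts the circle twice.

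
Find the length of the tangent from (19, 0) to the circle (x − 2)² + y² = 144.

With centre O = (2, 0), |OP|² = 289 and r² = 144.
Power of the point: PT² = |PO|² − r² = 145, so PT = √145.

√145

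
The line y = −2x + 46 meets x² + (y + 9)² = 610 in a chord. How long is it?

2√5

Express y = −2x + 46 and substitute into the circle:
5x² − 220x + 2415 = 0  ⟹  x² − 44x + 483 = 0
x = 23 or x = 21, giving (23, 0) and (21, 4).
|(23, 0) − (21, 4)| = √((2)² + (−4)²) = 2√5.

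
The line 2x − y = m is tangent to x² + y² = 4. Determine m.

Tangency holds when the distance from the centre (0, 0) to the line equals the radius 2:
|2·0 − 1·0 − m| / √5 = 2
|m| = 2√5.

m = ±2√5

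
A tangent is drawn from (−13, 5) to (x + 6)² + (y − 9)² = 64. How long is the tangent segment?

Centre (−6, 9), r² = 64. |PO|² = (−7)² + (−4)² = 65.
By the tangent–radius right angle, tangent length = √(|PO|² − r²) = √1 = 1.

1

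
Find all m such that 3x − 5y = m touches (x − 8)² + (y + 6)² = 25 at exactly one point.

m = 54 ± 5√34

The line touches the circle iff its distance from (8, −6) is 5:
|3·8 − 5·(−6) − m| / √34 = 5
|m − (54)| = 5√34.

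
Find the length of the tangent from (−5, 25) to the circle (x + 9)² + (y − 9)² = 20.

6√7

The centre is (−9, 9) and r = 2√5. The square of the distance from P to the centre is 16 + 256 = 272.
By the tangent–radius right angle, tangent length = √(|PO|² − r²) = √252 = 6√7.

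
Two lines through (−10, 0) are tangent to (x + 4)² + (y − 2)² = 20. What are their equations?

2x − y = −20 and x + 2y = −10

Let a tangent through (−10, 0) have slope m. Its distance from (−4, 2) must equal 2√5:
[m·(6) − (2)]² = 20(m² + 1)
2m² − 3m − 2 = 0, so m = 2 or m = −1/2.
With m = 2: 2x − y = −20. With m = −1/2: x + 2y = −10.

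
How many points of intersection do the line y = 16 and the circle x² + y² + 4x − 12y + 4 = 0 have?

Centre (−2, 6), r² = 36. Distance² from centre to line = (−10)² = 100.
Since d² > r², the line lies outside the circle.

0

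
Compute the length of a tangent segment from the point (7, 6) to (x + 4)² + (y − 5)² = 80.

The centre is (−4, 5) and r = 4√5. The square of the distance from P to the centre is 121 + 1 = 122.
By the tangent–radius right angle, tangent length = √(|PO|² − r²) = √42.

√42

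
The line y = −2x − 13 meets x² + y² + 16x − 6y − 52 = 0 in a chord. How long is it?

Substitute y = −2x − 13:
5x² + 80x + 195 = 0  ⟹  x² + 16x + 39 = 0
x = −3 or x = −13, giving (−3, −7) and (−13, 13).
|(−3, −7) − (−13, 13)| = √((10)² + (−20)²) = 10√5.

10√5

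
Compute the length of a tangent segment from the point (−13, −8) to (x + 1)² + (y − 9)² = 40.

√393

The centre is (−1, 9) and r = 2√10. The square of the distance from P to the centre is 144 + 289 = 433.
Power of the point: PT² = |PO|² − r² = 393, so PT = √393.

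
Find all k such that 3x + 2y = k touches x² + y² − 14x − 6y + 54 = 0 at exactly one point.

The line touches the circle iff its distance from (7, 3) is 2:
|3·7 + 2·3 − k| / √13 = 2
|k − (27)| = 2√13.

k = 27 ± 2√13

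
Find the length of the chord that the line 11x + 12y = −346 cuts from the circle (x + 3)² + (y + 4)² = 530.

2√265

The distance from (−3, −4) to the line is 265/√265, and r² = 530.
Half the chord is √(r² − d²) = √(265), so the full chord is 2√265.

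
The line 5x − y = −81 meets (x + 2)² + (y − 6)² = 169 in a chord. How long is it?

√26

Express y = 5x + 81 and substitute into the circle:
26x² + 754x + 5460 = 0  ⟹  x² + 29x + 210 = 0
x = −14 or x = −15, giving (−14, 11) and (−15, 6).
|(−14, 11) − (−15, 6)| = √((1)² + (5)²) = √26.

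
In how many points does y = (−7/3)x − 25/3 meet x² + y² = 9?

0

Substituting the line into the circle gives 58x² + 350x + 544 = 0.
Discriminant = (350)² − 4·58·(544) = −3708 < 0.
No real roots: the line does not meet the circle.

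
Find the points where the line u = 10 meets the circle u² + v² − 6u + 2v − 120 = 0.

(10, −10) and (10, 8)

The line gives u = 10. Substituting into the circle:
v² + 2v − 80 = 0
v = 8 or v = −10, giving (10, 8) and (10, −10).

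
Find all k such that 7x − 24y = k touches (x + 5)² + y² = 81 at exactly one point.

For a tangent, require d(centre, line) = r = 9.
|7·(−5) − 24·0 − k| / √625 = 9
|k − (−35)| = 9·25, so k = 190 or k = −260.

k = −260 or k = 190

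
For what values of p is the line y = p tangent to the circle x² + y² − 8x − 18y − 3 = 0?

p = −1 or p = 19

For a tangent, require d(centre, line) = r = 10.
|0·4 + 1·9 − p| / √1 = 10
|p − (9)| = 10, so p = 19 or p = −1.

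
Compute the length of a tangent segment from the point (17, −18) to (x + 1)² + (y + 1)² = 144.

The centre is (−1, −1) and r = 12. The square of the distance from P to the centre is 324 + 289 = 613.
Power of the point: PT² = |PO|² − r² = 469, so PT = √469.

√469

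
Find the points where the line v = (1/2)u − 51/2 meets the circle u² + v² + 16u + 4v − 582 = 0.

(−3, −27) and (9, −21)

Substitute v = (−51 + u)/2:
5u² − 30u − 135 = 0  ⟹  u² − 6u − 27 = 0
u = 9 or u = −3, giving (9, −21) and (−3, −27).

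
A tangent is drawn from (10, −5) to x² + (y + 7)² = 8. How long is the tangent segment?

4√6

Centre (0, −7), r² = 8. |PO|² = (10)² + (2)² = 104.
By the tangent–radius right angle, tangent length = √(|PO|² − r²) = √96 = 4√6.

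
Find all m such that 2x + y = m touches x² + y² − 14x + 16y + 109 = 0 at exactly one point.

m = 6 ± 2√5

The line touches the circle iff its distance from (7, −8) is 2:
|2·7 + 1·(−8) − m| / √5 = 2
|m − (6)| = 2√5.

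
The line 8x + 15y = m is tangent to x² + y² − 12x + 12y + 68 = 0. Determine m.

Tangency holds when the distance from the centre (6, −6) to the line equals the radius 2:
|8·6 + 15·(−6) − m| / √289 = 2
|m − (−42)| = 2·17, so m = −8 or m = −76.

m = −76 or m = −8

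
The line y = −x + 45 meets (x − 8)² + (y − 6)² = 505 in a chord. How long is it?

7√2

The distance from (8, 6) to the line is 31/√2, and r² = 505.
Chord = 2√(r² − d²) = 2·√(49/2) = 7√2.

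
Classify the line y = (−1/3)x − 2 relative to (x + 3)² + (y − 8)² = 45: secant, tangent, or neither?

Centre (−3, 8), r² = 45. Distance² from centre to line = (27)²/10 = 729/10.
Since d² > r², the line lies outside the circle.

neither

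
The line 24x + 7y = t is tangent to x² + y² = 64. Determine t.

For a tangent, require d(centre, line) = r = 8.
|24·0 + 7·0 − t| / √625 = 8
|t| = 8·25, so t = 200 or t = −200.

t = −200 or t = 200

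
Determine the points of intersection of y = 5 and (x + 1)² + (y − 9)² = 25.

Express y = 5 and substitute into the circle:
x² + 2x − 8 = 0
x = 2 or x = −4, giving (2, 5) and (−4, 5).

(−4, 5) and (2, 5)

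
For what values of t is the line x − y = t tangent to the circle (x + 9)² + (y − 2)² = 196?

For a tangent, require d(centre, line) = r = 14.
|1·(−9) − 1·2 − t| / √2 = 14
|t − (−11)| = 14√2.

t = −11 ± 14√2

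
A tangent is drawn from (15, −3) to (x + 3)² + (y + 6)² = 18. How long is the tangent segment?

The centre is (−3, −6) and r = 3√2. The square of the distance from P to the centre is 324 + 9 = 333.
The tangent meets the radius at right angles, so tangent² = |PO|² − r² = 333 − 18 = 315.

3√35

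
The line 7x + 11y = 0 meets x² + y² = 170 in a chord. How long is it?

Centre (0, 0), r² = 170. Perpendicular distance d from centre to line = |0| / √170 = 0/√170.
Half the chord is √(r² − d²) = √(170), so the full chord is 2√170.

2√170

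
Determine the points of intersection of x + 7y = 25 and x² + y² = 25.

(−3, 4) and (4, 3)

Express y = (25 − x)/7 and substitute into the circle:
50x² − 50x − 600 = 0  ⟹  x² − x − 12 = 0
x = 4 or x = −3, giving (4, 3) and (−3, 4).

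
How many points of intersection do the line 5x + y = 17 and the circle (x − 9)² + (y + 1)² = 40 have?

d² = (5·9 + 1·(−1) − (17))²/26 = 729/26; r² = 40.
Since d² < r², the line cuts the circle twice.

2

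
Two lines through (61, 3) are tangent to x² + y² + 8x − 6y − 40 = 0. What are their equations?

x − 8y = 37 and x + 8y = 85

Let a tangent through (61, 3) have slope m. Its distance from (−4, 3) must equal √65:
(−65m − (0))² = 65(m² + 1)
64m² − 1 = 0, so m = 1/8 or m = −1/8.
With m = 1/8: x − 8y = 37. With m = −1/8: x + 8y = 85.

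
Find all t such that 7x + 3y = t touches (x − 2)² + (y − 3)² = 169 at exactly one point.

For a tangent, require d(centre, line) = r = 13.
|7·2 + 3·3 − t| / √58 = 13
|t − (23)| = 13√58.

t = 23 ± 13√58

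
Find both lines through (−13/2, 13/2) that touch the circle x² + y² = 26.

A line y − (13/2) = m(x − (−13/2)) is tangent when its distance from (0, 0) is √26:
[m·(13/2) − (−13/2)]² = 26(m² + 1)
5m² + 26m + 5 = 0, so m = −5 or m = −1/5.
With m = −5: 5x + y = −26. With m = −1/5: x + 5y = 26.

5x + y = −26 and x + 5y = 26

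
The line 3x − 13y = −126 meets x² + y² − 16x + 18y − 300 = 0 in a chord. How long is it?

√178

Centre (8, −9), r² = 445. Perpendicular distance d from centre to line = |267| / √178 = 267/√178.
Half the chord is √(r² − d²) = √(89/2), so the full chord is √178.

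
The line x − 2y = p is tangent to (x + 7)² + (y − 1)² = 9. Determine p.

The line touches the circle iff its distance from (−7, 1) is 3:
|1·(−7) − 2·1 − p| / √5 = 3
|p − (−9)| = 3√5.

p = −9 ± 3√5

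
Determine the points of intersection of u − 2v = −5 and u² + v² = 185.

(−13, −4) and (11, 8)

From the line, v = (5 + u)/2. Substituting:
5u² + 10u − 715 = 0  ⟹  u² + 2u − 143 = 0
u = 11 or u = −13, giving (11, 8) and (−13, −4).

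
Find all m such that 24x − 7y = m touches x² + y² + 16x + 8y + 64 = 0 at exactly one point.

Tangency holds when the distance from the centre (−8, −4) to the line equals the radius 4:
|24·(−8) − 7·(−4) − m| / √625 = 4
|m − (−164)| = 4·25, so m = −64 or m = −264.

m = −264 or m = −64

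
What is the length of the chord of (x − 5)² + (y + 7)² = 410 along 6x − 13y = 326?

The distance from (5, −7) to the line is 205/√205, and r² = 410.
Half the chord is √(r² − d²) = √(205), so the full chord is 2√205.

2√205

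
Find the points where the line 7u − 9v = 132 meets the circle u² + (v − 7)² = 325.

(6, −10) and (15, −3)

From the line, v = (−132 + 7u)/9. Substituting:
130u² − 2730u + 11700 = 0  ⟹  u² − 21u + 90 = 0
u = 15 or u = 6, giving (15, −3) and (6, −10).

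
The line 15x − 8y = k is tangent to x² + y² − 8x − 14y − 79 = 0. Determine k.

k = −200 or k = 208

For a tangent, require d(centre, line) = r = 12.
|15·4 − 8·7 − k| / √289 = 12
|k − (4)| = 12·17, so k = 208 or k = −200.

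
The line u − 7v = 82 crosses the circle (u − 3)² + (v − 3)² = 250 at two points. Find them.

Express v = (−82 + u)/7 and substitute into the circle:
50u² − 500u − 1200 = 0  ⟹  u² − 10u − 24 = 0
u = 12 or u = −2, giving (12, −10) and (−2, −12).

(−2, −12) and (12, −10)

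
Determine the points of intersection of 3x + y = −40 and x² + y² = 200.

(−14, 2) and (−10, −10)

From the line, y = −3x − 40. Substituting:
10x² + 240x + 1400 = 0  ⟹  x² + 24x + 140 = 0
x = −10 or x = −14, giving (−10, −10) and (−14, 2).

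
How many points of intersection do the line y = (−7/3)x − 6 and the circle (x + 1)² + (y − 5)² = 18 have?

Substituting the line into the circle gives 58x² + 480x + 936 = 0.
Discriminant = (480)² − 4·58·(936) = 13248 > 0.
Two real roots: the line is a secant.

2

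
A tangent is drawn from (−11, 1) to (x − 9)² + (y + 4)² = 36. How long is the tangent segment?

√389

The centre is (9, −4) and r = 6. The square of the distance from P to the centre is 400 + 25 = 425.
The tangent meets the radius at right angles, so tangent² = |PO|² − r² = 425 − 36 = 389.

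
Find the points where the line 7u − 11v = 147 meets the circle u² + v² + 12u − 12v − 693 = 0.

(−12, −21) and (21, 0)

From the line, v = (−147 + 7u)/11. Substituting:
170u² − 1530u − 42840 = 0  ⟹  u² − 9u − 252 = 0
u = 21 or u = −12, giving (21, 0) and (−12, −21).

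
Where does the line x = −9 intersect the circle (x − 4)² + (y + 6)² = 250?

(−9, −15) and (−9, 3)

The line gives x = −9. Substituting into the circle:
y² + 12y − 45 = 0
y = 3 or y = −15, giving (−9, 3) and (−9, −15).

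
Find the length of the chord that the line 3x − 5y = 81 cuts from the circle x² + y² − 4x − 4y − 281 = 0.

The distance from (2, 2) to the line is 85/√34, and r² = 289.
Half the chord is √(r² − d²) = √(153/2), so the full chord is 3√34.

3√34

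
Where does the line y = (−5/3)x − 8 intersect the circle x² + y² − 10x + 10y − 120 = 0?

(−6, 2) and (6, −18)

Express y = (−24 − 5x)/3 and substitute into the circle:
34x² − 1224 = 0  ⟹  x² − 36 = 0
x = 6 or x = −6, giving (6, −18) and (−6, 2).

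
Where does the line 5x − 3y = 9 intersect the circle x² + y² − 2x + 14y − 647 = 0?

(−15, −28) and (12, 17)

From the line, y = (−9 + 5x)/3. Substituting:
34x² + 102x − 6120 = 0  ⟹  x² + 3x − 180 = 0
x = 12 or x = −15, giving (12, 17) and (−15, −28).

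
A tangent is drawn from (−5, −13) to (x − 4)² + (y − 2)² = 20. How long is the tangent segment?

Centre (4, 2), r² = 20. |PO|² = (−9)² + (−15)² = 306.
The tangent meets the radius at right angles, so tangent² = |PO|² − r² = 306 − 20 = 286.

√286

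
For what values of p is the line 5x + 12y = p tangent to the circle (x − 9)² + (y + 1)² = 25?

Tangency holds when the distance from the centre (9, −1) to the line equals the radius 5:
|5·9 + 12·(−1) − p| / √169 = 5
|p − (33)| = 5·13, so p = 98 or p = −32.

p = −32 or p = 98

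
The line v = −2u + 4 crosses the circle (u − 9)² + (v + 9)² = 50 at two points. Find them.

Substitute v = −2u + 4:
5u² − 70u + 200 = 0  ⟹  u² − 14u + 40 = 0
u = 10 or u = 4, giving (10, −16) and (4, −4).

(4, −4) and (10, −16)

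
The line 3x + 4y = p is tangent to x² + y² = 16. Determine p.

The line touches the circle iff its distance from (0, 0) is 4:
|3·0 + 4·0 − p| / √25 = 4
|p| = 4·5, so p = 20 or p = −20.

p = −20 or p = 20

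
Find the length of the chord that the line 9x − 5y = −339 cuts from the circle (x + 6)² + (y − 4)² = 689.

The distance from (−6, 4) to the line is 265/√106, and r² = 689.
Half the chord is √(r² − d²) = √(53/2), so the full chord is √106.

√106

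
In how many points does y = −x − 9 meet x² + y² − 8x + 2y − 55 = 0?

d² = (1·4 + 1·(−1) − (−9))²/2 = 72; r² = 72.
Since d² = r², the line is tangent.

1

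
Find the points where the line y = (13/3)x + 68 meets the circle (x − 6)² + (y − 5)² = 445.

(−15, 3) and (−12, 16)

Express y = (204 + 13x)/3 and substitute into the circle:
178x² + 4806x + 32040 = 0  ⟹  x² + 27x + 180 = 0
x = −12 or x = −15, giving (−12, 16) and (−15, 3).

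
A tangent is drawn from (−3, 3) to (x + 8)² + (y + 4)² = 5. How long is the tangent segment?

Centre (−8, −4), r² = 5. |PO|² = (5)² + (7)² = 74.
By the tangent–radius right angle, tangent length = √(|PO|² − r²) = √69.

√69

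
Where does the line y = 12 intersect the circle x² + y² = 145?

(−1, 12) and (1, 12)

Substitute y = 12:
x² − 1 = 0
x = 1 or x = −1, giving (1, 12) and (−1, 12).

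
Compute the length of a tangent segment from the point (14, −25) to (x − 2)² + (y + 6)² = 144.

With centre O = (2, −6), |OP|² = 505 and r² = 144.
Power of the point: PT² = |PO|² − r² = 361, so PT = 19.

19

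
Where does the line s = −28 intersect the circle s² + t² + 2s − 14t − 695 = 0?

The line gives s = −28. Substituting into the circle:
t² − 14t + 33 = 0
t = 11 or t = 3, giving (−28, 11) and (−28, 3).

(−28, 3) and (−28, 11)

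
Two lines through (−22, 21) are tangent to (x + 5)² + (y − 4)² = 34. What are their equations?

5x + 3y = −47 and 3x + 5y = 39

Write the tangent as mx − y + (21 − m·(−22)) = 0 and set its distance from the centre to √34:
(17m − (−17))² = 34(m² + 1)
15m² + 34m + 15 = 0, so m = −5/3 or m = −3/5.
Through (−22, 21) these give 5x + 3y = −47 and 3x + 5y = 39.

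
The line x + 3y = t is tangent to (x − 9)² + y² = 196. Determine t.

For a tangent, require d(centre, line) = r = 14.
|1·9 + 3·0 − t| / √10 = 14
|t − (9)| = 14√10.

t = 9 ± 14√10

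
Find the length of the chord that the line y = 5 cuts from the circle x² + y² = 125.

Centre (0, 0), r² = 125. Perpendicular distance d from centre to line = |−5| / √1 = 5.
Half the chord is √(r² − d²) = √(100), so the full chord is 20.

20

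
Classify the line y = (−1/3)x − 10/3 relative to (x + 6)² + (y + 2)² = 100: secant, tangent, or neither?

secant

Substituting the line into the circle gives 10x² + 116x − 560 = 0.
Δ = 13456 − (−22400) = 35856.
Two real roots: the line is a secant.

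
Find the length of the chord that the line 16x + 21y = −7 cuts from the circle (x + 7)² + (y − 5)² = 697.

Centre (−7, 5), r² = 697. Perpendicular distance d from centre to line = |0| / √697 = 0/√697.
Chord = 2√(r² − d²) = 2·√(697) = 2√697.

2√697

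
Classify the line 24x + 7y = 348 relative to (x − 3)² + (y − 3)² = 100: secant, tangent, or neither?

d² = (24·3 + 7·3 − (348))²/625 = 2601/25; r² = 100.
Since d² > r², the line lies outside the circle.

neither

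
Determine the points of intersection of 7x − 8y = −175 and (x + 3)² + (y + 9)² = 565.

From the line, y = (175 + 7x)/8. Substituting:
113x² + 3842x + 25425 = 0  ⟹  x² + 34x + 225 = 0
x = −9 or x = −25, giving (−9, 14) and (−25, 0).

(−25, 0) and (−9, 14)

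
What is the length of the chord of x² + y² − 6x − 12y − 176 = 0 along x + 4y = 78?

Centre (3, 6), r² = 221. Perpendicular distance d from centre to line = |−51| / √17 = 51/√17.
Chord = 2√(r² − d²) = 2·√(68) = 4√17.

4√17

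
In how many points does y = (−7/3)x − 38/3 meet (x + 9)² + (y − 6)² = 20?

Substituting the line into the circle gives 58x² + 946x + 3685 = 0.
Δ = 894916 − 854920 = 39996.
Two real roots: the line is a secant.

2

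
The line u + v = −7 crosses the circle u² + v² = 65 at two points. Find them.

Substitute v = −u − 7:
2u² + 14u − 16 = 0  ⟹  u² + 7u − 8 = 0
u = 1 or u = −8, giving (1, −8) and (−8, 1).

(−8, 1) and (1, −8)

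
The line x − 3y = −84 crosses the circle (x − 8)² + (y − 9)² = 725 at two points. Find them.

Substitute y = (84 + x)/3:
10x² − 30x − 2700 = 0  ⟹  x² − 3x − 270 = 0
x = 18 or x = −15, giving (18, 34) and (−15, 23).

(−15, 23) and (18, 34)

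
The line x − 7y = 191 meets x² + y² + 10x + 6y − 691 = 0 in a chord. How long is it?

Centre (−5, −3), r² = 725. Perpendicular distance d from centre to line = |−175| / √50 = 175/√50.
Chord = 2√(r² − d²) = 2·√(225/2) = 15√2.

15√2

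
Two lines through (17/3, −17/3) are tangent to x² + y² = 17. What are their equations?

x + 4y = −17 and 4x + y = 17

A line y − (−17/3) = m(x − (17/3)) is tangent when its distance from (0, 0) is √17:
(−17/3m − (17/3))² = 17(m² + 1)
4m² + 17m + 4 = 0, so m = −1/4 or m = −4.
With m = −1/4: x + 4y = −17. With m = −4: 4x + y = 17.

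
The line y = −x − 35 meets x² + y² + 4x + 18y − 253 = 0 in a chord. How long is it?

10√2

From the line, y = −x − 35. Substituting:
2x² + 56x + 342 = 0  ⟹  x² + 28x + 171 = 0
x = −9 or x = −19, giving (−9, −26) and (−19, −16).
|(−9, −26) − (−19, −16)| = √((10)² + (−10)²) = 10√2.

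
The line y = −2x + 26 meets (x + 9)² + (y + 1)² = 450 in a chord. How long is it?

The distance from (−9, −1) to the line is 45/√5, and r² = 450.
Half the chord is √(r² − d²) = √(45), so the full chord is 6√5.

6√5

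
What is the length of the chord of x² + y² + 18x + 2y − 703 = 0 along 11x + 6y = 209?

From the line, y = (209 − 11x)/6. Substituting:
157x² − 4082x + 20881 = 0  ⟹  x² − 26x + 133 = 0
x = 19 or x = 7, giving (19, 0) and (7, 22).
Chord length = distance between (19, 0) and (7, 22) = √628 = 2√157.

2√157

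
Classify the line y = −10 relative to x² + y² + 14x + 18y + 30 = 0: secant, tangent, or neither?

Substituting the line into the circle gives x² + 14x − 50 = 0.
Δ = 196 − (−200) = 396.
Two real roots: the line is a secant.

secant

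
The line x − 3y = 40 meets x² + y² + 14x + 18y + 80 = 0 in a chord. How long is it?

Centre (−7, −9), r² = 50. Perpendicular distance d from centre to line = |−20| / √10 = 20/√10.
Half the chord is √(r² − d²) = √(10), so the full chord is 2√10.

2√10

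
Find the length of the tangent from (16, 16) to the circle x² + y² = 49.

√463

The centre is (0, 0) and r = 7. The square of the distance from P to the centre is 256 + 256 = 512.
By the tangent–radius right angle, tangent length = √(|PO|² − r²) = √463.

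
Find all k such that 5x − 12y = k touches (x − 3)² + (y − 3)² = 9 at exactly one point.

k = −60 or k = 18

The line touches the circle iff its distance from (3, 3) is 3:
|5·3 − 12·3 − k| / √169 = 3
|k − (−21)| = 3·13, so k = 18 or k = −60.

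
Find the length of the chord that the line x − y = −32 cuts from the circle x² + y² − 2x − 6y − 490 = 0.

Express y = x + 32 and substitute into the circle:
2x² + 56x + 342 = 0  ⟹  x² + 28x + 171 = 0
x = −9 or x = −19, giving (−9, 23) and (−19, 13).
Chord length = distance between (−9, 23) and (−19, 13) = √200 = 10√2.

10√2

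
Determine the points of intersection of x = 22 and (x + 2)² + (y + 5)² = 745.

The line gives x = 22. Substituting into the circle:
y² + 10y − 144 = 0
y = 8 or y = −18, giving (22, 8) and (22, −18).

(22, −18) and (22, 8)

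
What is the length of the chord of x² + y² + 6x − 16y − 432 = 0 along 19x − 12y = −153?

From the line, y = (153 + 19x)/12. Substituting:
505x² + 3030x − 68175 = 0  ⟹  x² + 6x − 135 = 0
x = 9 or x = −15, giving (9, 27) and (−15, −11).
|(9, 27) − (−15, −11)| = √((24)² + (38)²) = 2√505.

2√505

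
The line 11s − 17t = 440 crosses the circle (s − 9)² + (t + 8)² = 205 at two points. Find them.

(6, −22) and (23, −11)

Substitute t = (−440 + 11s)/17:
410s² − 11890s + 56580 = 0  ⟹  s² − 29s + 138 = 0
s = 23 or s = 6, giving (23, −11) and (6, −22).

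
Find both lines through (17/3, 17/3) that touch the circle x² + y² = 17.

Let a tangent through (17/3, 17/3) have slope m. Its distance from (0, 0) must equal √17:
[m·(−17/3) − (−17/3)]² = 17(m² + 1)
4m² − 17m + 4 = 0, so m = 4 or m = 1/4.
With m = 4: 4x − y = 17. With m = 1/4: x − 4y = −17.

4x − y = 17 and x − 4y = −17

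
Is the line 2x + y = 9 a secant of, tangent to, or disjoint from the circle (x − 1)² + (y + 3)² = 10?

d² = (2·1 + 1·(−3) − (9))²/5 = 20; r² = 10.
Since d² > r², the line lies outside the circle.

disjoint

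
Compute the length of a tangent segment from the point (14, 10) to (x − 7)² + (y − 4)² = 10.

The centre is (7, 4) and r = √10. The square of the distance from P to the centre is 49 + 36 = 85.
The tangent meets the radius at right angles, so tangent² = |PO|² − r² = 85 − 10 = 75.

5√3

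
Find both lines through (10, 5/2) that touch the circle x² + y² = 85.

Write the tangent as mx − y + (5/2 − m·(10)) = 0 and set its distance from the centre to √85:
(−10m − (−5/2))² = 85(m² + 1)
12m² − 40m − 63 = 0, so m = −7/6 or m = 9/2.
Through (10, 5/2) these give 7x + 6y = 85 and 9x − 2y = 85.

7x + 6y = 85 and 9x − 2y = 85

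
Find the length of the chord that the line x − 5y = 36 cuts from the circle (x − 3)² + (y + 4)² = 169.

5√26

Express y = (−36 + x)/5 and substitute into the circle:
26x² − 182x − 3744 = 0  ⟹  x² − 7x − 144 = 0
x = 16 or x = −9, giving (16, −4) and (−9, −9).
Chord length = distance between (16, −4) and (−9, −9) = √650 = 5√26.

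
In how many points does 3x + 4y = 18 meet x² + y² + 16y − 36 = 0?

1

Substituting the line into the circle gives 25x² − 300x + 900 = 0.
Discriminant = (−300)² − 4·25·(900) = 0.
A repeated root: the line is tangent.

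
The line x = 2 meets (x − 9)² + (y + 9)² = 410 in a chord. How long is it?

Centre (9, −9), r² = 410. Perpendicular distance d from centre to line = |7| / √1 = 7.
Half the chord is √(r² − d²) = √(361), so the full chord is 38.

38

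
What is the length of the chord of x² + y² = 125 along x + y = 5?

15√2

Express y = −x + 5 and substitute into the circle:
2x² − 10x − 100 = 0  ⟹  x² − 5x − 50 = 0
x = 10 or x = −5, giving (10, −5) and (−5, 10).
|(10, −5) − (−5, 10)| = √((15)² + (−15)²) = 15√2.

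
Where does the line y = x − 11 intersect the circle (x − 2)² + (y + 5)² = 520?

Express y = x − 11 and substitute into the circle:
2x² − 16x − 480 = 0  ⟹  x² − 8x − 240 = 0
x = 20 or x = −12, giving (20, 9) and (−12, −23).

(−12, −23) and (20, 9)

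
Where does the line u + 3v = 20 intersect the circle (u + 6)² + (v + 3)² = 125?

(−4, 8) and (−1, 7)

Substitute v = (20 − u)/3:
10u² + 50u + 40 = 0  ⟹  u² + 5u + 4 = 0
u = −1 or u = −4, giving (−1, 7) and (−4, 8).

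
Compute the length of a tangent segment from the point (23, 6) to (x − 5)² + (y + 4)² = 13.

The centre is (5, −4) and r = √13. The square of the distance from P to the centre is 324 + 100 = 424.
Power of the point: PT² = |PO|² − r² = 411, so PT = √411.

√411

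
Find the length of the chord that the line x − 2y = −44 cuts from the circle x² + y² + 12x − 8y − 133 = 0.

From the line, y = (44 + x)/2. Substituting:
5x² + 120x + 700 = 0  ⟹  x² + 24x + 140 = 0
x = −10 or x = −14, giving (−10, 17) and (−14, 15).
Chord length = distance between (−10, 17) and (−14, 15) = √20 = 2√5.

2√5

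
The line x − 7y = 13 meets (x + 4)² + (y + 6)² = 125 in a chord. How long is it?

15√2

From the line, y = (−13 + x)/7. Substituting:
50x² + 450x − 4500 = 0  ⟹  x² + 9x − 90 = 0
x = 6 or x = −15, giving (6, −1) and (−15, −4).
Chord length = distance between (6, −1) and (−15, −4) = √450 = 15√2.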